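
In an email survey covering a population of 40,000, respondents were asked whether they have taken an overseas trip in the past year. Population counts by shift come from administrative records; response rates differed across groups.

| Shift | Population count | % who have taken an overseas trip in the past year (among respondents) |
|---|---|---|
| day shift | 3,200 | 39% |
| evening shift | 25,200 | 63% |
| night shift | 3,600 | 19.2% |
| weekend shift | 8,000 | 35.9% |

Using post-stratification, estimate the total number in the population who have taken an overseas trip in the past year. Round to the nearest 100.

Each cell contributes its population count × the respondent rate:
  day shift: 3,200 × 39% = 1248
  evening shift: 25,200 × 63% = 15,876
  night shift: 3,600 × 19.2% = 691.2
  weekend shift: 8,000 × 35.9% = 2872
Estimated total = 20687.2 → 20,700.

20,700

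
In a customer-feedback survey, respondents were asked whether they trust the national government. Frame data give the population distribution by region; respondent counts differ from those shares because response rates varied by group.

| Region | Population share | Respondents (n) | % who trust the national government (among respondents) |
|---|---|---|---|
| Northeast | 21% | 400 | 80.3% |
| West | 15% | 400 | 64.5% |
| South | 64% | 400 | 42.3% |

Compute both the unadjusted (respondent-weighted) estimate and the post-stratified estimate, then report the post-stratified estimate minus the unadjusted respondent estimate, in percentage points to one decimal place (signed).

-8.8 percentage points

Without adjustment, the pooled respondent share is:
  (400/1200)×80.3 + (400/1200)×64.5 + (400/1200)×42.3 = 62.3667%
Post-stratifying to population shares instead:
  0.21×80.3 + 0.15×64.5 + 0.64×42.3 = 53.61%
Difference = 53.61 − 62.3667 = -8.7567 pp.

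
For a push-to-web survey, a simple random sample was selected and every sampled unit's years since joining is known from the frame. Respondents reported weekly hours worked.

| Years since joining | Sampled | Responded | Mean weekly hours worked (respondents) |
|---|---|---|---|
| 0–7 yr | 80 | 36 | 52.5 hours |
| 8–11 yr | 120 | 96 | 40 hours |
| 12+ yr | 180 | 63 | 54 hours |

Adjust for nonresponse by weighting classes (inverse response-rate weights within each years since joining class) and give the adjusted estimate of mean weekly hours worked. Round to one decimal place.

Class response rates: 0–7 yr 36/80 = 45%, 8–11 yr 96/120 = 80%, 12+ yr 63/180 = 35%.
Weighting each respondent by the inverse class response rate inflates each class back to its sampled size, so the class weight is n_sampled:
  0–7 yr: 80 × 52.5 = 4200
  8–11 yr: 120 × 40 = 4800
  12+ yr: 180 × 54 = 9720
Adjusted estimate = 18,720 / 380 = 49.2632 → 49.3.

49.3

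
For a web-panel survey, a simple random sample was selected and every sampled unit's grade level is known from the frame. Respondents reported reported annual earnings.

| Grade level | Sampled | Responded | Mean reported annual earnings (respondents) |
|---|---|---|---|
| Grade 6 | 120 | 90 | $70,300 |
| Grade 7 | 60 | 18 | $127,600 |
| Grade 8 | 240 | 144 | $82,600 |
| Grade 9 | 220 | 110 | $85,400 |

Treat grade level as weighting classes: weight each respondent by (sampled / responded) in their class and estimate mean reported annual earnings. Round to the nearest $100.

$85,500

Response rates by class: Grade 6 90/120 = 75%, Grade 7 18/60 = 30%, Grade 8 144/240 = 60%, Grade 9 110/220 = 50%.
Weighting each respondent by the inverse class response rate inflates each class back to its sampled size, so the class weight is n_sampled:
  Grade 6: 120 × 70,300 = 8,436,000
  Grade 7: 60 × 127,600 = 7,656,000
  Grade 8: 240 × 82,600 = 19,824,000
  Grade 9: 220 × 85,400 = 18,788,000
Adjusted estimate = 54,704,000 / 640 = 85,475 → $85,500.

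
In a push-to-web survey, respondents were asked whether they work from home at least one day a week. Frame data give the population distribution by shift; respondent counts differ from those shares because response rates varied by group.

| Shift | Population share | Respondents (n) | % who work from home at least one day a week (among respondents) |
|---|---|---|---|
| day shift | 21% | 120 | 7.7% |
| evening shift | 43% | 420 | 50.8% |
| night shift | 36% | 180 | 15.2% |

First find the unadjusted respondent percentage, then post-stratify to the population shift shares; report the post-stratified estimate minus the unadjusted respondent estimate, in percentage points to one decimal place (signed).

-5.8 percentage points

Unadjusted (pooled respondent) estimate weights by respondent counts:
  (120/720)×7.7 + (420/720)×50.8 + (180/720)×15.2 = 34.7167%
Post-stratified estimate weights by population shares:
  0.21×7.7 + 0.43×50.8 + 0.36×15.2 = 28.933%
Difference = 28.933 − 34.7167 = -5.7837 pp.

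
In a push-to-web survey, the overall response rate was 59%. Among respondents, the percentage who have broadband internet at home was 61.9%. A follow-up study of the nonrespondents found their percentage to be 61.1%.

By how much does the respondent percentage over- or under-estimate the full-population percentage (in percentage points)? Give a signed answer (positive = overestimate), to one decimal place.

Nonresponse fraction = 1 − 0.59 = 0.41.
Bias = (nonresponse fraction) × (respondent percentage − nonrespondent percentage)
     = 0.41 × (61.9 − 61.1) = 0.41 × 0.8 = 0.328.

+0.3 percentage points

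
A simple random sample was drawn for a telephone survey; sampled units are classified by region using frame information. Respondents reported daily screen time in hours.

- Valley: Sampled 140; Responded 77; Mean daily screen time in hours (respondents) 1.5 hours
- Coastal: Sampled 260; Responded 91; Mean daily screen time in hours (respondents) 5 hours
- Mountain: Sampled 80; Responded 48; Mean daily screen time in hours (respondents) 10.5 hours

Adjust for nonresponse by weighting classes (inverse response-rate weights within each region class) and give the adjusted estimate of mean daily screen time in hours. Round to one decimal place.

Class response rates: Valley 77/140 = 55%, Coastal 91/260 = 35%, Mountain 48/80 = 60%.
Each respondent's weight = sampled/responded in their class; summing within a class gives n_sampled, so:
  Valley: 140 × 1.5 = 210
  Coastal: 260 × 5 = 1300
  Mountain: 80 × 10.5 = 840
Adjusted estimate = 2350 / 480 = 4.89583 → 4.9.

4.9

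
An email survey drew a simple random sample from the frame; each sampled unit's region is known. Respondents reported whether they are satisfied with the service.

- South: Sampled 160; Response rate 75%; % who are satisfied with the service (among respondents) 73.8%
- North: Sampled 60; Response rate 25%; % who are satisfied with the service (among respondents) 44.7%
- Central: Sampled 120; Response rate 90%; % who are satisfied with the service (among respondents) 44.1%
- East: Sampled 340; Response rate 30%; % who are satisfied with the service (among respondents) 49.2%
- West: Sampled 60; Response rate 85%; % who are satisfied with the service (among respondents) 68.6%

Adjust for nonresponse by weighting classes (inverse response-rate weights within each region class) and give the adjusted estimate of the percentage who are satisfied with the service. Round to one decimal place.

54.9%

Weighting each respondent by the inverse class response rate inflates each class back to its sampled size, so the class weight is n_sampled:
  South: 160 × 73.8 = 11,808
  North: 60 × 44.7 = 2682
  Central: 120 × 44.1 = 5292
  East: 340 × 49.2 = 16,728
  West: 60 × 68.6 = 4116
Adjusted estimate = 40,626 / 740 = 54.9 → 54.9%.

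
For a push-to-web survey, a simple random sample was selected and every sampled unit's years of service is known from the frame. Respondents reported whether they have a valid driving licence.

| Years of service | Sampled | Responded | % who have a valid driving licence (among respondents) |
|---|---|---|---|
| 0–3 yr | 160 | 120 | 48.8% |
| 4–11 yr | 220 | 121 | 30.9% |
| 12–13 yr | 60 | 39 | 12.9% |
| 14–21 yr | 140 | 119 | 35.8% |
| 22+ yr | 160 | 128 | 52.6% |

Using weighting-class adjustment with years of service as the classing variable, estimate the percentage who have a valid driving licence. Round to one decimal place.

38.9%

Class response rates: 0–3 yr 120/160 = 75%, 4–11 yr 121/220 = 55%, 12–13 yr 39/60 = 65%, 14–21 yr 119/140 = 85%, 22+ yr 128/160 = 80%.
Inverse-response-rate weighting restores each class to its sampled count, so class totals weight by n_sampled:
  0–3 yr: 160 × 48.8 = 7808
  4–11 yr: 220 × 30.9 = 6798
  12–13 yr: 60 × 12.9 = 774
  14–21 yr: 140 × 35.8 = 5012
  22+ yr: 160 × 52.6 = 8416
Adjusted estimate = 28,808 / 740 = 38.9297 → 38.9%.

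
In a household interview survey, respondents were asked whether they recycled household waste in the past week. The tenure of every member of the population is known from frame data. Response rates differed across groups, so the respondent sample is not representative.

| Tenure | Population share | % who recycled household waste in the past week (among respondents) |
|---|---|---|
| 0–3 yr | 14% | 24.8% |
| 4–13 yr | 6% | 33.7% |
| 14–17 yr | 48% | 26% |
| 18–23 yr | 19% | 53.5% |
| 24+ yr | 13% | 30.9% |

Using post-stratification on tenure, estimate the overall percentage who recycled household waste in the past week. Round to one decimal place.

Weight each group's respondent value by its population share:
  0–3 yr: 0.14 × 24.8 = 3.472
  4–13 yr: 0.06 × 33.7 = 2.022
  14–17 yr: 0.48 × 26 = 12.48
  18–23 yr: 0.19 × 53.5 = 10.165
  24+ yr: 0.13 × 30.9 = 4.017
Post-stratified estimate = 32.156 → 32.2%.

32.2%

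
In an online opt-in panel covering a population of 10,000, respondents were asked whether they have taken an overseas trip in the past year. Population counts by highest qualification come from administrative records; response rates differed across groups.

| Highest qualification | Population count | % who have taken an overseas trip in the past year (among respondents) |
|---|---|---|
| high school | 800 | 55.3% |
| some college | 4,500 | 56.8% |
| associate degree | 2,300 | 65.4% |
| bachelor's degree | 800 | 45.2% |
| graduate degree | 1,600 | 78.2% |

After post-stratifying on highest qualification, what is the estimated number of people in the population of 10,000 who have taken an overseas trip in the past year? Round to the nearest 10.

Estimated count per cell = population count × respondent percentage:
  high school: 800 × 55.3% = 442.4
  some college: 4,500 × 56.8% = 2556
  associate degree: 2,300 × 65.4% = 1504.2
  bachelor's degree: 800 × 45.2% = 361.6
  graduate degree: 1,600 × 78.2% = 1251.2
Estimated total = 6115.4 → 6,120.

6,120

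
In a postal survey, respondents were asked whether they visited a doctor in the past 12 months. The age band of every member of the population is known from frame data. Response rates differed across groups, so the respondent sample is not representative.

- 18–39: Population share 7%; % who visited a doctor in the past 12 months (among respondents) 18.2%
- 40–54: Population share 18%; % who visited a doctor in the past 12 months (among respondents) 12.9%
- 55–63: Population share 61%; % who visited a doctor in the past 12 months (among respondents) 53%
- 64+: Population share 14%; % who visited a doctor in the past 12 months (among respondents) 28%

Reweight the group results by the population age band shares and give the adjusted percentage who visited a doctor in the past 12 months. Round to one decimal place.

39.8%

Reweight to the known age band distribution:
  18–39: 0.07 × 18.2 = 1.274
  40–54: 0.18 × 12.9 = 2.322
  55–63: 0.61 × 53 = 32.33
  64+: 0.14 × 28 = 3.92
Post-stratified estimate = 39.846 → 39.8%.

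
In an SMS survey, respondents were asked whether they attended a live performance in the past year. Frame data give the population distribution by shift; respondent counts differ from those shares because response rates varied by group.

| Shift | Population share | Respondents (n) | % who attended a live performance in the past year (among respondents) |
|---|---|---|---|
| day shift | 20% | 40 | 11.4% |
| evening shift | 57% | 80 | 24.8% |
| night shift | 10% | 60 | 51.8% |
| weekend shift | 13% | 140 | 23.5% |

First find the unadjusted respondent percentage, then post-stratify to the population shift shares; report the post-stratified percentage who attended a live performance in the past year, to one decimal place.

Naive respondent-only estimate (weights = respondent counts):
  (40/320)×11.4 + (80/320)×24.8 + (60/320)×51.8 + (140/320)×23.5 = 27.6187%
Post-stratified estimate weights by population shares:
  0.2×11.4 + 0.57×24.8 + 0.1×51.8 + 0.13×23.5 = 24.651%

24.7%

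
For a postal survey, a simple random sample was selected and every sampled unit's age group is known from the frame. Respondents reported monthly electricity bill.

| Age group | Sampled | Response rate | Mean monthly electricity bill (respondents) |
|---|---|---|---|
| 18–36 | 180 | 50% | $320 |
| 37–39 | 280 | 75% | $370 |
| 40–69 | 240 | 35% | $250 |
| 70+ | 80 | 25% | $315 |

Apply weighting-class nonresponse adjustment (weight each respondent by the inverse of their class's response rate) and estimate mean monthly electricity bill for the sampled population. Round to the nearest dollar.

$316

With weight = n_sampled/n_responded per class, the weighted class total is n_sampled:
  18–36: 180 × 320 = 57,600
  37–39: 280 × 370 = 103,600
  40–69: 240 × 250 = 60,000
  70+: 80 × 315 = 25,200
Adjusted estimate = 246,400 / 780 = 315.897 → $316.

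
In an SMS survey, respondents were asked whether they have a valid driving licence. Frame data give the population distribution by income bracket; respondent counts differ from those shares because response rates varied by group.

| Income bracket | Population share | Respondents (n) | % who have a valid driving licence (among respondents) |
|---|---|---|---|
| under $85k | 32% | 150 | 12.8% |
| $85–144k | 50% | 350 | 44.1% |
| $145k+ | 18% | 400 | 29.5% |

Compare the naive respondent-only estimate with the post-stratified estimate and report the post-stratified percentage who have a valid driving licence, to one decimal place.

31.5%

Without adjustment, the pooled respondent share is:
  (150/900)×12.8 + (350/900)×44.1 + (400/900)×29.5 = 32.3944%
Reweighting by population income bracket shares:
  0.32×12.8 + 0.5×44.1 + 0.18×29.5 = 31.456%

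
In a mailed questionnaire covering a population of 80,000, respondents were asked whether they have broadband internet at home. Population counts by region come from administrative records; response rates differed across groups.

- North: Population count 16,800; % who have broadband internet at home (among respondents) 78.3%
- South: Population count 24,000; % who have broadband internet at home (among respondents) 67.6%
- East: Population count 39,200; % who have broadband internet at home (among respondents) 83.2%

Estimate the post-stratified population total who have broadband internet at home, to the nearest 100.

62,000

Estimated count per cell = population count × respondent percentage:
  North: 16,800 × 78.3% = 13154.4
  South: 24,000 × 67.6% = 16,224
  East: 39,200 × 83.2% = 32614.4
Estimated total = 61992.8 → 62,000.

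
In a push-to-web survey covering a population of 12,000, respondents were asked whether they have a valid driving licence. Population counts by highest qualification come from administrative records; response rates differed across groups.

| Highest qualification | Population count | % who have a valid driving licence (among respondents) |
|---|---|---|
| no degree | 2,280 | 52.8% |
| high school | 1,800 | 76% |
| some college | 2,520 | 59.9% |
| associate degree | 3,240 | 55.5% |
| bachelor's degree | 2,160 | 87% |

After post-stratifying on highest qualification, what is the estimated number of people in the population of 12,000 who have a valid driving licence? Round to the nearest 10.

Estimated count per cell = population count × respondent percentage:
  no degree: 2,280 × 52.8% = 1203.84
  high school: 1,800 × 76% = 1368
  some college: 2,520 × 59.9% = 1509.48
  associate degree: 3,240 × 55.5% = 1798.2
  bachelor's degree: 2,160 × 87% = 1879.2
Estimated total = 7758.72 → 7,760.

7,760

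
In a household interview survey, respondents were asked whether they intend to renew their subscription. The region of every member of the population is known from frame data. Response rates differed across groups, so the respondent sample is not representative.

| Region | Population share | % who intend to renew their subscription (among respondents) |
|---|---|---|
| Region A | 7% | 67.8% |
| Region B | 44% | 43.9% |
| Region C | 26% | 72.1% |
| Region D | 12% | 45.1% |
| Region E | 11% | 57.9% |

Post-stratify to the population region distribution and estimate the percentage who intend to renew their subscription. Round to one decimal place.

Weight each group's respondent value by its population share:
  Region A: 0.07 × 67.8 = 4.746
  Region B: 0.44 × 43.9 = 19.316
  Region C: 0.26 × 72.1 = 18.746
  Region D: 0.12 × 45.1 = 5.412
  Region E: 0.11 × 57.9 = 6.369
Post-stratified estimate = 54.589 → 54.6%.

54.6%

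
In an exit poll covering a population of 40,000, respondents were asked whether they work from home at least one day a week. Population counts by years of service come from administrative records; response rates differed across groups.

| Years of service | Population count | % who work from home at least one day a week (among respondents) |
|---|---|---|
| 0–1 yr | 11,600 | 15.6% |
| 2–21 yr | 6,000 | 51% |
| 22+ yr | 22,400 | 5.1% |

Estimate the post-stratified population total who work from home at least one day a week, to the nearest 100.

Apply each group's respondent rate to its population count:
  0–1 yr: 11,600 × 15.6% = 1809.6
  2–21 yr: 6,000 × 51% = 3060
  22+ yr: 22,400 × 5.1% = 1142.4
Estimated total = 6012 → 6,000.

6,000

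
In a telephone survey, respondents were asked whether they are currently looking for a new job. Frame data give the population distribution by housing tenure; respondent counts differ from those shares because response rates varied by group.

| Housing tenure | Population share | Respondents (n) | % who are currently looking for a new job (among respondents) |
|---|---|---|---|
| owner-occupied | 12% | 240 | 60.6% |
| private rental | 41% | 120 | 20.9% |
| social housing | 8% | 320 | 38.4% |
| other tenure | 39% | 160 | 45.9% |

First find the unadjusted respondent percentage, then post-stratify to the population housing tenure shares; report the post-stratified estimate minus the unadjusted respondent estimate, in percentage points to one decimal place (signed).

Naive respondent-only estimate (weights = respondent counts):
  (240/840)×60.6 + (120/840)×20.9 + (320/840)×38.4 + (160/840)×45.9 = 43.6714%
Post-stratified estimate weights by population shares:
  0.12×60.6 + 0.41×20.9 + 0.08×38.4 + 0.39×45.9 = 36.814%
Difference = 36.814 − 43.6714 = -6.8574 pp.

-6.9 percentage points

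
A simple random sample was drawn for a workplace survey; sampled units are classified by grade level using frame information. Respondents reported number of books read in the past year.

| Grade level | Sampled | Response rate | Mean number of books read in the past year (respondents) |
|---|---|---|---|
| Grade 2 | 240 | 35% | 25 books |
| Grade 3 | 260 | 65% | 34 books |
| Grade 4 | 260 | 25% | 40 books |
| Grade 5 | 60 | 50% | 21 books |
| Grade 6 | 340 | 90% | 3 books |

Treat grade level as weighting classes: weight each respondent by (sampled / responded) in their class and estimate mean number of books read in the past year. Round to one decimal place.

23.7

Each respondent's weight = sampled/responded in their class; summing within a class gives n_sampled, so:
  Grade 2: 240 × 25 = 6000
  Grade 3: 260 × 34 = 8840
  Grade 4: 260 × 40 = 10,400
  Grade 5: 60 × 21 = 1260
  Grade 6: 340 × 3 = 1020
Adjusted estimate = 27,520 / 1,160 = 23.7241 → 23.7.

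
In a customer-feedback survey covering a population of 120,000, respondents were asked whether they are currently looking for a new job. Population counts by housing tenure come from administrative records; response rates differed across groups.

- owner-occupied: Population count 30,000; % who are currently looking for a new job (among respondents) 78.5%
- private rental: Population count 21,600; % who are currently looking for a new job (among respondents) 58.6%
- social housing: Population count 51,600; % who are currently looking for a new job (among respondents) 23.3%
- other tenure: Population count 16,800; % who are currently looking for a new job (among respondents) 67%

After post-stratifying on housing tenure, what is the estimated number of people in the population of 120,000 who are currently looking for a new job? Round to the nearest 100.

Each cell contributes its population count × the respondent rate:
  owner-occupied: 30,000 × 78.5% = 23,550
  private rental: 21,600 × 58.6% = 12657.6
  social housing: 51,600 × 23.3% = 12022.8
  other tenure: 16,800 × 67% = 11,256
Estimated total = 59486.4 → 59,500.

59,500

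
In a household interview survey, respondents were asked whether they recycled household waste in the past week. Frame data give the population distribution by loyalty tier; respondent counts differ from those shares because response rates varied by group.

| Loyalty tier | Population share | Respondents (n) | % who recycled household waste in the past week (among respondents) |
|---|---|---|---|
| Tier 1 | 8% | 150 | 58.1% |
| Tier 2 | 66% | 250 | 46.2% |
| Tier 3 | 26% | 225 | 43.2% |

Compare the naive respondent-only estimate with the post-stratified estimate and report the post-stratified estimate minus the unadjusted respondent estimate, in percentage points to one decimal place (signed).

-1.6 percentage points

Unadjusted (pooled respondent) estimate weights by respondent counts:
  (150/625)×58.1 + (250/625)×46.2 + (225/625)×43.2 = 47.976%
Post-stratifying to population shares instead:
  0.08×58.1 + 0.66×46.2 + 0.26×43.2 = 46.372%
Difference = 46.372 − 47.976 = -1.604 pp.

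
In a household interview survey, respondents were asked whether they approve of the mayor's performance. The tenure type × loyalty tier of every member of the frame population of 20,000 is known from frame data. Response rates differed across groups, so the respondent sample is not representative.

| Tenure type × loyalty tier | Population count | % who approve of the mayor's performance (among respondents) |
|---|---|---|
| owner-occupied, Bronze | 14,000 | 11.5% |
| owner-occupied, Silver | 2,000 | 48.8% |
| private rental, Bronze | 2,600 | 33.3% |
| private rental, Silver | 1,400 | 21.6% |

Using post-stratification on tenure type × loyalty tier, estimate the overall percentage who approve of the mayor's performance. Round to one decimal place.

18.8%

Reweight to the known tenure type × loyalty tier distribution:
  owner-occupied, Bronze: (14,000/20,000) × 11.5 = 8.05
  owner-occupied, Silver: (2,000/20,000) × 48.8 = 4.88
  private rental, Bronze: (2,600/20,000) × 33.3 = 4.329
  private rental, Silver: (1,400/20,000) × 21.6 = 1.512
Post-stratified estimate = 18.771 → 18.8%.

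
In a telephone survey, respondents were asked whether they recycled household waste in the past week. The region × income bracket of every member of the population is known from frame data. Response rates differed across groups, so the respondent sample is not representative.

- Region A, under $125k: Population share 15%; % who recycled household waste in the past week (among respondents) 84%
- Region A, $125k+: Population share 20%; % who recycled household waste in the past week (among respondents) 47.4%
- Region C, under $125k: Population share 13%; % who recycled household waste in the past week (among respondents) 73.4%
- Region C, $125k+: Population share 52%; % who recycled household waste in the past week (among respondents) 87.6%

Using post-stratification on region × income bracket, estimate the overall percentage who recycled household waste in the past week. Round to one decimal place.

Each cell contributes population-share × respondent value:
  Region A, under $125k: 0.15 × 84 = 12.6
  Region A, $125k+: 0.2 × 47.4 = 9.48
  Region C, under $125k: 0.13 × 73.4 = 9.542
  Region C, $125k+: 0.52 × 87.6 = 45.552
Post-stratified estimate = 77.174 → 77.2%.

77.2%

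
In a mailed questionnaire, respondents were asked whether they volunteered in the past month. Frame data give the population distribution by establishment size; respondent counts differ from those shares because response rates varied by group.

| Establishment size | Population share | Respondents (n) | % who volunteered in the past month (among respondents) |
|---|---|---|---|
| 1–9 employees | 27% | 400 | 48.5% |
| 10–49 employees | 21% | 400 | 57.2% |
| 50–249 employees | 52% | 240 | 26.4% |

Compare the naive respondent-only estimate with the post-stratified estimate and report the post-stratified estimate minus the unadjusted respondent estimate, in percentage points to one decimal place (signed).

Without adjustment, the pooled respondent share is:
  (400/1040)×48.5 + (400/1040)×57.2 + (240/1040)×26.4 = 46.7462%
Reweighting by population establishment size shares:
  0.27×48.5 + 0.21×57.2 + 0.52×26.4 = 38.835%
Difference = 38.835 − 46.7462 = -7.9112 pp.

-7.9 percentage points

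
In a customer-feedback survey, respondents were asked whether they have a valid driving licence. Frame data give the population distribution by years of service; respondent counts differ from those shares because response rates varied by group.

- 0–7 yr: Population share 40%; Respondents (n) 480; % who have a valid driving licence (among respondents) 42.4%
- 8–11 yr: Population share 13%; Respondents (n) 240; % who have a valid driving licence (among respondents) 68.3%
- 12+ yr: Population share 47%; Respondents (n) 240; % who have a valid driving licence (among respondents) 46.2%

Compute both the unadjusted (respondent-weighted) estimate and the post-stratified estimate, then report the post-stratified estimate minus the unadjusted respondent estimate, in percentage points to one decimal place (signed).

Without adjustment, the pooled respondent share is:
  (480/960)×42.4 + (240/960)×68.3 + (240/960)×46.2 = 49.825%
Reweighting by population years of service shares:
  0.4×42.4 + 0.13×68.3 + 0.47×46.2 = 47.553%
Difference = 47.553 − 49.825 = -2.272 pp.

-2.3 percentage points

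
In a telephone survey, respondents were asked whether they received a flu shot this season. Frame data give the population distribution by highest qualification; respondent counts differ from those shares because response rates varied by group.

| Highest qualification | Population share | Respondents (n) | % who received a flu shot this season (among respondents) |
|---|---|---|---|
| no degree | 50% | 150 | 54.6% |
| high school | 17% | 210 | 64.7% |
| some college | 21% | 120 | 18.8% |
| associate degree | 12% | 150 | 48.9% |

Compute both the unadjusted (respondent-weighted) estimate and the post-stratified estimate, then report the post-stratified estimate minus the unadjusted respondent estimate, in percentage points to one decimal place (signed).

-1.7 percentage points

Naive respondent-only estimate (weights = respondent counts):
  (150/630)×54.6 + (210/630)×64.7 + (120/630)×18.8 + (150/630)×48.9 = 49.7905%
Post-stratified estimate weights by population shares:
  0.5×54.6 + 0.17×64.7 + 0.21×18.8 + 0.12×48.9 = 48.115%
Difference = 48.115 − 49.7905 = -1.6755 pp.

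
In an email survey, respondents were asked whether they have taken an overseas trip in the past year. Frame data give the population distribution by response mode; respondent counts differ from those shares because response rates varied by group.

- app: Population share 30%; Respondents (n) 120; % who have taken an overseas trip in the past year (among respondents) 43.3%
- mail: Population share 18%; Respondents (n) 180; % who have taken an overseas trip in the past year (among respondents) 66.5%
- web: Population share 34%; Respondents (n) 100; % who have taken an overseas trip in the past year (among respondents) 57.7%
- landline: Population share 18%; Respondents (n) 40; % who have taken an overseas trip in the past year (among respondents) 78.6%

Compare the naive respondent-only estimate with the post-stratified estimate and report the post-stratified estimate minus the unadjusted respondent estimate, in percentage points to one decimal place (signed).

Without adjustment, the pooled respondent share is:
  (120/440)×43.3 + (180/440)×66.5 + (100/440)×57.7 + (40/440)×78.6 = 59.2727%
Post-stratifying to population shares instead:
  0.3×43.3 + 0.18×66.5 + 0.34×57.7 + 0.18×78.6 = 58.726%
Difference = 58.726 − 59.2727 = -0.5467 pp.

-0.5 percentage points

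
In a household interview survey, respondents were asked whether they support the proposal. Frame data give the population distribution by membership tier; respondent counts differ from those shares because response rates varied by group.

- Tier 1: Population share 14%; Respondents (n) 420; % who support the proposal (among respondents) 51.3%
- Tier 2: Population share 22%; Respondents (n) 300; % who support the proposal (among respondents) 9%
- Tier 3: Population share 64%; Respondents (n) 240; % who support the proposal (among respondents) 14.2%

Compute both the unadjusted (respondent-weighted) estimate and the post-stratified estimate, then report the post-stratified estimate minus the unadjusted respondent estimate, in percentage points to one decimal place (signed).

Without adjustment, the pooled respondent share is:
  (420/960)×51.3 + (300/960)×9 + (240/960)×14.2 = 28.8062%
Reweighting by population membership tier shares:
  0.14×51.3 + 0.22×9 + 0.64×14.2 = 18.25%
Difference = 18.25 − 28.8062 = -10.5562 pp.

-10.6 percentage points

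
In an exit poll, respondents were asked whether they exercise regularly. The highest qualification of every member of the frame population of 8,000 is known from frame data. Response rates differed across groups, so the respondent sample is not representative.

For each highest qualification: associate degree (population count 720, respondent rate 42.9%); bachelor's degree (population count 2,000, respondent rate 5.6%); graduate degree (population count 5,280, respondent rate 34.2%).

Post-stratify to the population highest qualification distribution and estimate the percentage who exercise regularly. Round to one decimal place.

27.8%

Post-stratification weights by population share, not respondent share:
  associate degree: (720/8,000) × 42.9 = 3.861
  bachelor's degree: (2,000/8,000) × 5.6 = 1.4
  graduate degree: (5,280/8,000) × 34.2 = 22.572
Post-stratified estimate = 27.833 → 27.8%.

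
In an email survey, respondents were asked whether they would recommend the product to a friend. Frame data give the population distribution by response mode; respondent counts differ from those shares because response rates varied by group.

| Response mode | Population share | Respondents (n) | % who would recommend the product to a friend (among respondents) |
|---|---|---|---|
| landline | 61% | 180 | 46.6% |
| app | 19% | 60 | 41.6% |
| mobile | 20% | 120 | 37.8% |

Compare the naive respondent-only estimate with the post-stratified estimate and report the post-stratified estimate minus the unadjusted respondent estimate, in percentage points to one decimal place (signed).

+1.1 percentage points

Unadjusted (pooled respondent) estimate weights by respondent counts:
  (180/360)×46.6 + (60/360)×41.6 + (120/360)×37.8 = 42.8333%
Post-stratified estimate weights by population shares:
  0.61×46.6 + 0.19×41.6 + 0.2×37.8 = 43.89%
Difference = 43.89 − 42.8333 = 1.0567 pp.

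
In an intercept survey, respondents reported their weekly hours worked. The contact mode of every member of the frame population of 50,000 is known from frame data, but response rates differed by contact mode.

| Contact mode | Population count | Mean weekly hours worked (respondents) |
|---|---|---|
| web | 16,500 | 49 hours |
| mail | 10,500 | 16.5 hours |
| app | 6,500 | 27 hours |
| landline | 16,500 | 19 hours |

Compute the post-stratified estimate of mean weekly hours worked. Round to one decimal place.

Each cell contributes population-share × respondent value:
  web: (16,500/50,000) × 49 = 16.17
  mail: (10,500/50,000) × 16.5 = 3.465
  app: (6,500/50,000) × 27 = 3.51
  landline: (16,500/50,000) × 19 = 6.27
Post-stratified estimate = 29.415 → 29.4.

29.4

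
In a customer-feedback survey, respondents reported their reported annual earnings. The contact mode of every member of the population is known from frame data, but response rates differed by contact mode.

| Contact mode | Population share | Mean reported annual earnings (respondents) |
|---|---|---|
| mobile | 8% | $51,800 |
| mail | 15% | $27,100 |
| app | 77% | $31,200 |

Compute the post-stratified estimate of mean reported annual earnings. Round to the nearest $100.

$32,200

Weight each group's respondent value by its population share:
  mobile: 0.08 × 51,800 = 4144
  mail: 0.15 × 27,100 = 4065
  app: 0.77 × 31,200 = 24,024
Post-stratified estimate = 32,233 → $32,200.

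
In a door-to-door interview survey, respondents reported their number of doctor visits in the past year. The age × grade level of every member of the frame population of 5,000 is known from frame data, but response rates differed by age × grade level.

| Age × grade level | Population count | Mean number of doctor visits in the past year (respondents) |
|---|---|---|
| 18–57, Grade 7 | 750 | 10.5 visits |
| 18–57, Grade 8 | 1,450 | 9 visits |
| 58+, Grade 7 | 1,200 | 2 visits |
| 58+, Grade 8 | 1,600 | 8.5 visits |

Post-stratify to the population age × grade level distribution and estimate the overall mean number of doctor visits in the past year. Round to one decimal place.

7.4

Post-stratification weights by population share, not respondent share:
  18–57, Grade 7: (750/5,000) × 10.5 = 1.575
  18–57, Grade 8: (1,450/5,000) × 9 = 2.61
  58+, Grade 7: (1,200/5,000) × 2 = 0.48
  58+, Grade 8: (1,600/5,000) × 8.5 = 2.72
Post-stratified estimate = 7.385 → 7.4.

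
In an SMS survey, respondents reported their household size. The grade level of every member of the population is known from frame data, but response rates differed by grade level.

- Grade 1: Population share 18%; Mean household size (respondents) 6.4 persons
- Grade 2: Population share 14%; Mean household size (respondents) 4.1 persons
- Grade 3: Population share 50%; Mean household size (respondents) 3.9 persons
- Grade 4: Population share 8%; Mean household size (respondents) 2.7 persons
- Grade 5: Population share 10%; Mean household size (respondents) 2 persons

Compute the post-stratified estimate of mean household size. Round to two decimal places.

4.09

Each cell contributes population-share × respondent value:
  Grade 1: 0.18 × 6.4 = 1.152
  Grade 2: 0.14 × 4.1 = 0.574
  Grade 3: 0.5 × 3.9 = 1.95
  Grade 4: 0.08 × 2.7 = 0.216
  Grade 5: 0.1 × 2 = 0.2
Post-stratified estimate = 4.092 → 4.09.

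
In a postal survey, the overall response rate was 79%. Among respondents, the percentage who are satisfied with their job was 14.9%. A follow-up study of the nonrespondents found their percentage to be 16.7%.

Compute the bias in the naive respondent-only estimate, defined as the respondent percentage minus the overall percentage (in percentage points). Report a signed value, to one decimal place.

-0.4 percentage points

Nonresponse fraction = 1 − 0.79 = 0.21.
Bias = (nonresponse fraction) × (respondent percentage − nonrespondent percentage)
     = 0.21 × (14.9 − 16.7) = 0.21 × -1.8 = -0.378.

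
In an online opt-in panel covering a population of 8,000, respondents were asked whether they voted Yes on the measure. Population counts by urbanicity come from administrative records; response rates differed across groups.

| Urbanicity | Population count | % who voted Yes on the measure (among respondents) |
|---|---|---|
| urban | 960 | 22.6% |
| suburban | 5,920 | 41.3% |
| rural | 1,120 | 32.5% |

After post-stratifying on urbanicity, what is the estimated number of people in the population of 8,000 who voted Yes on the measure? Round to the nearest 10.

Apply each group's respondent rate to its population count:
  urban: 960 × 22.6% = 216.96
  suburban: 5,920 × 41.3% = 2444.96
  rural: 1,120 × 32.5% = 364
Estimated total = 3025.92 → 3,030.

3,030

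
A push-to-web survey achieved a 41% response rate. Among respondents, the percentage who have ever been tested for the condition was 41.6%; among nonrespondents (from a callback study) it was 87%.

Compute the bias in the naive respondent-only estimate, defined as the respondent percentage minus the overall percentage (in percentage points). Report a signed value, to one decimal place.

Nonresponse fraction = 1 − 0.41 = 0.59.
Bias = (nonresponse fraction) × (respondent percentage − nonrespondent percentage)
     = 0.59 × (41.6 − 87) = 0.59 × -45.4 = -26.786.

-26.8 percentage points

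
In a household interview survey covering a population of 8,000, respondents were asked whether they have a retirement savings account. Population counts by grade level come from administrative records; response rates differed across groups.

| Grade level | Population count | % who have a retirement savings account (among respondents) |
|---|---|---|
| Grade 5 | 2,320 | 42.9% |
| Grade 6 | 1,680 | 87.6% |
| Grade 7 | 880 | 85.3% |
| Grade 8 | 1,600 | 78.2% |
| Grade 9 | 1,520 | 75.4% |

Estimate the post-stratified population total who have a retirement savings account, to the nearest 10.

5,610

Estimated count per cell = population count × respondent percentage:
  Grade 5: 2,320 × 42.9% = 995.28
  Grade 6: 1,680 × 87.6% = 1471.68
  Grade 7: 880 × 85.3% = 750.64
  Grade 8: 1,600 × 78.2% = 1251.2
  Grade 9: 1,520 × 75.4% = 1146.08
Estimated total = 5614.88 → 5,610.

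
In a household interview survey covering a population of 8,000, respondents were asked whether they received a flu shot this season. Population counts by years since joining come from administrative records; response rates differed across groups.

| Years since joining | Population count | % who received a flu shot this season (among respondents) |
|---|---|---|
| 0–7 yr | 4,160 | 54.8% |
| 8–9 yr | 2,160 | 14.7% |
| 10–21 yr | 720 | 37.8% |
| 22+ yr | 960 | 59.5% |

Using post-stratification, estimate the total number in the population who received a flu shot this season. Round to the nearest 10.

Estimated count per cell = population count × respondent percentage:
  0–7 yr: 4,160 × 54.8% = 2279.68
  8–9 yr: 2,160 × 14.7% = 317.52
  10–21 yr: 720 × 37.8% = 272.16
  22+ yr: 960 × 59.5% = 571.2
Estimated total = 3440.56 → 3,440.

3,440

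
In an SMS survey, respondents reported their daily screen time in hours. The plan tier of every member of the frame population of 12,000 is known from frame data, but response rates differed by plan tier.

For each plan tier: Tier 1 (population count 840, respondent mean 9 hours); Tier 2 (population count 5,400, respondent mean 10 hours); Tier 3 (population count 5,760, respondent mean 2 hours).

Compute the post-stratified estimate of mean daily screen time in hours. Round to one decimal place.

Each cell contributes population-share × respondent value:
  Tier 1: (840/12,000) × 9 = 0.63
  Tier 2: (5,400/12,000) × 10 = 4.5
  Tier 3: (5,760/12,000) × 2 = 0.96
Post-stratified estimate = 6.09 → 6.1.

6.1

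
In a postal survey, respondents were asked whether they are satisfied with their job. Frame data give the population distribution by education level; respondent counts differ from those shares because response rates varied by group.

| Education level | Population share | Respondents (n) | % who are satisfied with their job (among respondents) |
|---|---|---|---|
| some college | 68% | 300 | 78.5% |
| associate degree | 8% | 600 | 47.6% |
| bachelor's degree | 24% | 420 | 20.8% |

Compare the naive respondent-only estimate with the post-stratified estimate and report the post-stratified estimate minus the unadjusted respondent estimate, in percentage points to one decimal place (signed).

Unadjusted (pooled respondent) estimate weights by respondent counts:
  (300/1320)×78.5 + (600/1320)×47.6 + (420/1320)×20.8 = 46.0955%
Post-stratifying to population shares instead:
  0.68×78.5 + 0.08×47.6 + 0.24×20.8 = 62.18%
Difference = 62.18 − 46.0955 = 16.0845 pp.

+16.1 percentage points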